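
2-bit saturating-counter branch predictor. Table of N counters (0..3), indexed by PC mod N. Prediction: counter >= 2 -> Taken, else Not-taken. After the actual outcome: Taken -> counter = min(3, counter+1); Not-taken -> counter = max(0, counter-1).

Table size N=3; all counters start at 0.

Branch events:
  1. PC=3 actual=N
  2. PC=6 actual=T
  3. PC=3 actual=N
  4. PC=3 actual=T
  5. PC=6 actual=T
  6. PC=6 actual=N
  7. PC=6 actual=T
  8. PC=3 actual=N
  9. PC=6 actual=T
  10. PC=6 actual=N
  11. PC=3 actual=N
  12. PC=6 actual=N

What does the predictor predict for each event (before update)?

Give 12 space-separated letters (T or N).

Answer: N N N N N T N T N T N N

Derivation:
Ev 1: PC=3 idx=0 pred=N actual=N -> ctr[0]=0
Ev 2: PC=6 idx=0 pred=N actual=T -> ctr[0]=1
Ev 3: PC=3 idx=0 pred=N actual=N -> ctr[0]=0
Ev 4: PC=3 idx=0 pred=N actual=T -> ctr[0]=1
Ev 5: PC=6 idx=0 pred=N actual=T -> ctr[0]=2
Ev 6: PC=6 idx=0 pred=T actual=N -> ctr[0]=1
Ev 7: PC=6 idx=0 pred=N actual=T -> ctr[0]=2
Ev 8: PC=3 idx=0 pred=T actual=N -> ctr[0]=1
Ev 9: PC=6 idx=0 pred=N actual=T -> ctr[0]=2
Ev 10: PC=6 idx=0 pred=T actual=N -> ctr[0]=1
Ev 11: PC=3 idx=0 pred=N actual=N -> ctr[0]=0
Ev 12: PC=6 idx=0 pred=N actual=N -> ctr[0]=0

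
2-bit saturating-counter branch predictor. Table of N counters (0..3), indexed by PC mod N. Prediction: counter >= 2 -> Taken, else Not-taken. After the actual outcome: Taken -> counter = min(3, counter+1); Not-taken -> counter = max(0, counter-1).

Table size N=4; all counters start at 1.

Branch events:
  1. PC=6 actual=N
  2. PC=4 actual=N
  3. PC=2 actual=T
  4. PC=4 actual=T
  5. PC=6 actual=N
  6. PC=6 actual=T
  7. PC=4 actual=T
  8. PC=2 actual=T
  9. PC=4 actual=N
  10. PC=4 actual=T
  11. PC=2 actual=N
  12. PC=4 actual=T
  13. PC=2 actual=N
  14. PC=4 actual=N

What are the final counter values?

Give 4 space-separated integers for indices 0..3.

Answer: 2 1 0 1

Derivation:
Ev 1: PC=6 idx=2 pred=N actual=N -> ctr[2]=0
Ev 2: PC=4 idx=0 pred=N actual=N -> ctr[0]=0
Ev 3: PC=2 idx=2 pred=N actual=T -> ctr[2]=1
Ev 4: PC=4 idx=0 pred=N actual=T -> ctr[0]=1
Ev 5: PC=6 idx=2 pred=N actual=N -> ctr[2]=0
Ev 6: PC=6 idx=2 pred=N actual=T -> ctr[2]=1
Ev 7: PC=4 idx=0 pred=N actual=T -> ctr[0]=2
Ev 8: PC=2 idx=2 pred=N actual=T -> ctr[2]=2
Ev 9: PC=4 idx=0 pred=T actual=N -> ctr[0]=1
Ev 10: PC=4 idx=0 pred=N actual=T -> ctr[0]=2
Ev 11: PC=2 idx=2 pred=T actual=N -> ctr[2]=1
Ev 12: PC=4 idx=0 pred=T actual=T -> ctr[0]=3
Ev 13: PC=2 idx=2 pred=N actual=N -> ctr[2]=0
Ev 14: PC=4 idx=0 pred=T actual=N -> ctr[0]=2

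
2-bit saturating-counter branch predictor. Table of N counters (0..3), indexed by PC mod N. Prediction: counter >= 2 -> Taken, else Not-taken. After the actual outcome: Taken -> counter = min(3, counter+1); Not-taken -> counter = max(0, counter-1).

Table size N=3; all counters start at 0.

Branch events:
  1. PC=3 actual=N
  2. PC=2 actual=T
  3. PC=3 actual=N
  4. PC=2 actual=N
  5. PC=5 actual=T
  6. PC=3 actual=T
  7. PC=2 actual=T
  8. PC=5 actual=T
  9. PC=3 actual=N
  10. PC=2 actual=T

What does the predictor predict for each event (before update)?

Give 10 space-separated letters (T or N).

Ev 1: PC=3 idx=0 pred=N actual=N -> ctr[0]=0
Ev 2: PC=2 idx=2 pred=N actual=T -> ctr[2]=1
Ev 3: PC=3 idx=0 pred=N actual=N -> ctr[0]=0
Ev 4: PC=2 idx=2 pred=N actual=N -> ctr[2]=0
Ev 5: PC=5 idx=2 pred=N actual=T -> ctr[2]=1
Ev 6: PC=3 idx=0 pred=N actual=T -> ctr[0]=1
Ev 7: PC=2 idx=2 pred=N actual=T -> ctr[2]=2
Ev 8: PC=5 idx=2 pred=T actual=T -> ctr[2]=3
Ev 9: PC=3 idx=0 pred=N actual=N -> ctr[0]=0
Ev 10: PC=2 idx=2 pred=T actual=T -> ctr[2]=3

Answer: N N N N N N N T N T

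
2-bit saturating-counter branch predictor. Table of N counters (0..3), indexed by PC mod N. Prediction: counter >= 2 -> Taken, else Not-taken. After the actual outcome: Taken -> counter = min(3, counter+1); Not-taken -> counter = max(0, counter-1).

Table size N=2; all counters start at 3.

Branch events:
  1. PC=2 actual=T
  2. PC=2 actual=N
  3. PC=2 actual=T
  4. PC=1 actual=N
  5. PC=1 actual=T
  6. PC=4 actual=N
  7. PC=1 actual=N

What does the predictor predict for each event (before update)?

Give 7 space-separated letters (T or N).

Ev 1: PC=2 idx=0 pred=T actual=T -> ctr[0]=3
Ev 2: PC=2 idx=0 pred=T actual=N -> ctr[0]=2
Ev 3: PC=2 idx=0 pred=T actual=T -> ctr[0]=3
Ev 4: PC=1 idx=1 pred=T actual=N -> ctr[1]=2
Ev 5: PC=1 idx=1 pred=T actual=T -> ctr[1]=3
Ev 6: PC=4 idx=0 pred=T actual=N -> ctr[0]=2
Ev 7: PC=1 idx=1 pred=T actual=N -> ctr[1]=2

Answer: T T T T T T T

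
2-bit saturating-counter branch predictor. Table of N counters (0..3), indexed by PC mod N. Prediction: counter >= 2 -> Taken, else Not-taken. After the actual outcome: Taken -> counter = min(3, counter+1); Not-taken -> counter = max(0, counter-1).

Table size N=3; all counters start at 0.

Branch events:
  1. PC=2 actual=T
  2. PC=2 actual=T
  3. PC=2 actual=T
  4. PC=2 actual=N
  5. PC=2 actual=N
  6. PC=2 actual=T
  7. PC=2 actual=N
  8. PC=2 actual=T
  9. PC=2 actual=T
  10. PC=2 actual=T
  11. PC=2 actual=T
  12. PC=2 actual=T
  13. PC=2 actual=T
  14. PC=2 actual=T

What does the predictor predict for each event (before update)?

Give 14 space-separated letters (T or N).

Answer: N N T T T N T N T T T T T T

Derivation:
Ev 1: PC=2 idx=2 pred=N actual=T -> ctr[2]=1
Ev 2: PC=2 idx=2 pred=N actual=T -> ctr[2]=2
Ev 3: PC=2 idx=2 pred=T actual=T -> ctr[2]=3
Ev 4: PC=2 idx=2 pred=T actual=N -> ctr[2]=2
Ev 5: PC=2 idx=2 pred=T actual=N -> ctr[2]=1
Ev 6: PC=2 idx=2 pred=N actual=T -> ctr[2]=2
Ev 7: PC=2 idx=2 pred=T actual=N -> ctr[2]=1
Ev 8: PC=2 idx=2 pred=N actual=T -> ctr[2]=2
Ev 9: PC=2 idx=2 pred=T actual=T -> ctr[2]=3
Ev 10: PC=2 idx=2 pred=T actual=T -> ctr[2]=3
Ev 11: PC=2 idx=2 pred=T actual=T -> ctr[2]=3
Ev 12: PC=2 idx=2 pred=T actual=T -> ctr[2]=3
Ev 13: PC=2 idx=2 pred=T actual=T -> ctr[2]=3
Ev 14: PC=2 idx=2 pred=T actual=T -> ctr[2]=3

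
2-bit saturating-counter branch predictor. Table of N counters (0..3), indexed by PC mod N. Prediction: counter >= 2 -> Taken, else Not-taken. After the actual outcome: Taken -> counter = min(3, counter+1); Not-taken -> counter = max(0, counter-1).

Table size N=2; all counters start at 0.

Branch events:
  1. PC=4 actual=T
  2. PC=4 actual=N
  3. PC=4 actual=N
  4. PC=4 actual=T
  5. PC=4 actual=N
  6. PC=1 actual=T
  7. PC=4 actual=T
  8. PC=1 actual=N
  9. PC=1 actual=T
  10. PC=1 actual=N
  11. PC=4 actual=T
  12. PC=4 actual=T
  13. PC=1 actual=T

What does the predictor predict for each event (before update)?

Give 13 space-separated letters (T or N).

Answer: N N N N N N N N N N N T N

Derivation:
Ev 1: PC=4 idx=0 pred=N actual=T -> ctr[0]=1
Ev 2: PC=4 idx=0 pred=N actual=N -> ctr[0]=0
Ev 3: PC=4 idx=0 pred=N actual=N -> ctr[0]=0
Ev 4: PC=4 idx=0 pred=N actual=T -> ctr[0]=1
Ev 5: PC=4 idx=0 pred=N actual=N -> ctr[0]=0
Ev 6: PC=1 idx=1 pred=N actual=T -> ctr[1]=1
Ev 7: PC=4 idx=0 pred=N actual=T -> ctr[0]=1
Ev 8: PC=1 idx=1 pred=N actual=N -> ctr[1]=0
Ev 9: PC=1 idx=1 pred=N actual=T -> ctr[1]=1
Ev 10: PC=1 idx=1 pred=N actual=N -> ctr[1]=0
Ev 11: PC=4 idx=0 pred=N actual=T -> ctr[0]=2
Ev 12: PC=4 idx=0 pred=T actual=T -> ctr[0]=3
Ev 13: PC=1 idx=1 pred=N actual=T -> ctr[1]=1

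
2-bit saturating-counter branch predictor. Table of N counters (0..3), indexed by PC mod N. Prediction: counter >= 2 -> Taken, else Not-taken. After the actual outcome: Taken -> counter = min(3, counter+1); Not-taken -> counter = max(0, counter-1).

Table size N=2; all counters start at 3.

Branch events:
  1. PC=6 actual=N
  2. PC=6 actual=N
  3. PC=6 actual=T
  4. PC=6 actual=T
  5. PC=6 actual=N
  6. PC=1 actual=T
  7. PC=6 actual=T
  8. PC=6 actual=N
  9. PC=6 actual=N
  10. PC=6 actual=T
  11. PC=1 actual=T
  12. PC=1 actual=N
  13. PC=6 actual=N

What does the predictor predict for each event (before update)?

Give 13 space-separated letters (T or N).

Ev 1: PC=6 idx=0 pred=T actual=N -> ctr[0]=2
Ev 2: PC=6 idx=0 pred=T actual=N -> ctr[0]=1
Ev 3: PC=6 idx=0 pred=N actual=T -> ctr[0]=2
Ev 4: PC=6 idx=0 pred=T actual=T -> ctr[0]=3
Ev 5: PC=6 idx=0 pred=T actual=N -> ctr[0]=2
Ev 6: PC=1 idx=1 pred=T actual=T -> ctr[1]=3
Ev 7: PC=6 idx=0 pred=T actual=T -> ctr[0]=3
Ev 8: PC=6 idx=0 pred=T actual=N -> ctr[0]=2
Ev 9: PC=6 idx=0 pred=T actual=N -> ctr[0]=1
Ev 10: PC=6 idx=0 pred=N actual=T -> ctr[0]=2
Ev 11: PC=1 idx=1 pred=T actual=T -> ctr[1]=3
Ev 12: PC=1 idx=1 pred=T actual=N -> ctr[1]=2
Ev 13: PC=6 idx=0 pred=T actual=N -> ctr[0]=1

Answer: T T N T T T T T T N T T T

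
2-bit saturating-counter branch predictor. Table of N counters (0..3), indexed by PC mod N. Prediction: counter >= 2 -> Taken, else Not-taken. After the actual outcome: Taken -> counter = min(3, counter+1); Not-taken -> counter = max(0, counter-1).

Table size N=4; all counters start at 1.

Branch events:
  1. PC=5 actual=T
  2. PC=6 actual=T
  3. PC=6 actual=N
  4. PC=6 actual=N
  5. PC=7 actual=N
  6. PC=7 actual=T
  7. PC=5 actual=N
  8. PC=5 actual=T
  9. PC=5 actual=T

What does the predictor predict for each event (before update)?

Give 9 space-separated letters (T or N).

Answer: N N T N N N T N T

Derivation:
Ev 1: PC=5 idx=1 pred=N actual=T -> ctr[1]=2
Ev 2: PC=6 idx=2 pred=N actual=T -> ctr[2]=2
Ev 3: PC=6 idx=2 pred=T actual=N -> ctr[2]=1
Ev 4: PC=6 idx=2 pred=N actual=N -> ctr[2]=0
Ev 5: PC=7 idx=3 pred=N actual=N -> ctr[3]=0
Ev 6: PC=7 idx=3 pred=N actual=T -> ctr[3]=1
Ev 7: PC=5 idx=1 pred=T actual=N -> ctr[1]=1
Ev 8: PC=5 idx=1 pred=N actual=T -> ctr[1]=2
Ev 9: PC=5 idx=1 pred=T actual=T -> ctr[1]=3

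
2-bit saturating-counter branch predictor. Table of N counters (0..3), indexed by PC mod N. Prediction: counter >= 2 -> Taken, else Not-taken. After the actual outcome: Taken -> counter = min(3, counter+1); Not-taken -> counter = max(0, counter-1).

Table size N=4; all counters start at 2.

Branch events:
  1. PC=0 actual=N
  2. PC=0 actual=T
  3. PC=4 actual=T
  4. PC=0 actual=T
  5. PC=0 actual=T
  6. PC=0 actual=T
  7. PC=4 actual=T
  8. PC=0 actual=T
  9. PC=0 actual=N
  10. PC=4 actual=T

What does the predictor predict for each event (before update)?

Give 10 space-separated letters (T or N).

Ev 1: PC=0 idx=0 pred=T actual=N -> ctr[0]=1
Ev 2: PC=0 idx=0 pred=N actual=T -> ctr[0]=2
Ev 3: PC=4 idx=0 pred=T actual=T -> ctr[0]=3
Ev 4: PC=0 idx=0 pred=T actual=T -> ctr[0]=3
Ev 5: PC=0 idx=0 pred=T actual=T -> ctr[0]=3
Ev 6: PC=0 idx=0 pred=T actual=T -> ctr[0]=3
Ev 7: PC=4 idx=0 pred=T actual=T -> ctr[0]=3
Ev 8: PC=0 idx=0 pred=T actual=T -> ctr[0]=3
Ev 9: PC=0 idx=0 pred=T actual=N -> ctr[0]=2
Ev 10: PC=4 idx=0 pred=T actual=T -> ctr[0]=3

Answer: T N T T T T T T T T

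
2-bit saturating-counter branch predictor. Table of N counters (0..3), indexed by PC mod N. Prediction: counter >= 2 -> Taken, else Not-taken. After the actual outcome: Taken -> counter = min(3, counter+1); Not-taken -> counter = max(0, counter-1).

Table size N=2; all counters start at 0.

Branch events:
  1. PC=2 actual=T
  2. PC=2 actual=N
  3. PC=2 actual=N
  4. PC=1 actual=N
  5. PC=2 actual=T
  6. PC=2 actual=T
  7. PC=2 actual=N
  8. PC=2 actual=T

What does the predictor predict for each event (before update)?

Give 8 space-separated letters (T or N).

Ev 1: PC=2 idx=0 pred=N actual=T -> ctr[0]=1
Ev 2: PC=2 idx=0 pred=N actual=N -> ctr[0]=0
Ev 3: PC=2 idx=0 pred=N actual=N -> ctr[0]=0
Ev 4: PC=1 idx=1 pred=N actual=N -> ctr[1]=0
Ev 5: PC=2 idx=0 pred=N actual=T -> ctr[0]=1
Ev 6: PC=2 idx=0 pred=N actual=T -> ctr[0]=2
Ev 7: PC=2 idx=0 pred=T actual=N -> ctr[0]=1
Ev 8: PC=2 idx=0 pred=N actual=T -> ctr[0]=2

Answer: N N N N N N T N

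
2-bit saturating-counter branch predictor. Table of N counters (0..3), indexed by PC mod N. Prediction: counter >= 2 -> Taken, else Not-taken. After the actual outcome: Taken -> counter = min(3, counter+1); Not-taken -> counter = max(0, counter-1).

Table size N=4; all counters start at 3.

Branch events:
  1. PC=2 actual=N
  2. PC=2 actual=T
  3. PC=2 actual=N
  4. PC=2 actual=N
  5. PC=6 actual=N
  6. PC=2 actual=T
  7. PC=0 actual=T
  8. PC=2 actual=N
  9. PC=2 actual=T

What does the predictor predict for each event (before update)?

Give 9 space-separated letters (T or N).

Ev 1: PC=2 idx=2 pred=T actual=N -> ctr[2]=2
Ev 2: PC=2 idx=2 pred=T actual=T -> ctr[2]=3
Ev 3: PC=2 idx=2 pred=T actual=N -> ctr[2]=2
Ev 4: PC=2 idx=2 pred=T actual=N -> ctr[2]=1
Ev 5: PC=6 idx=2 pred=N actual=N -> ctr[2]=0
Ev 6: PC=2 idx=2 pred=N actual=T -> ctr[2]=1
Ev 7: PC=0 idx=0 pred=T actual=T -> ctr[0]=3
Ev 8: PC=2 idx=2 pred=N actual=N -> ctr[2]=0
Ev 9: PC=2 idx=2 pred=N actual=T -> ctr[2]=1

Answer: T T T T N N T N N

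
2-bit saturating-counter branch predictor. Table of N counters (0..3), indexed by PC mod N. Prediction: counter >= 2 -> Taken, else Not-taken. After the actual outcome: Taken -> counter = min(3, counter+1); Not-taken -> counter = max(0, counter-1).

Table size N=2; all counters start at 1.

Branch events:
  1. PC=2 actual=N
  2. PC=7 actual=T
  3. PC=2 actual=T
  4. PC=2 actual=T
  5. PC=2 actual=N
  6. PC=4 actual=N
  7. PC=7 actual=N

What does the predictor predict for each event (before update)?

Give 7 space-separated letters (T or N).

Ev 1: PC=2 idx=0 pred=N actual=N -> ctr[0]=0
Ev 2: PC=7 idx=1 pred=N actual=T -> ctr[1]=2
Ev 3: PC=2 idx=0 pred=N actual=T -> ctr[0]=1
Ev 4: PC=2 idx=0 pred=N actual=T -> ctr[0]=2
Ev 5: PC=2 idx=0 pred=T actual=N -> ctr[0]=1
Ev 6: PC=4 idx=0 pred=N actual=N -> ctr[0]=0
Ev 7: PC=7 idx=1 pred=T actual=N -> ctr[1]=1

Answer: N N N N T N T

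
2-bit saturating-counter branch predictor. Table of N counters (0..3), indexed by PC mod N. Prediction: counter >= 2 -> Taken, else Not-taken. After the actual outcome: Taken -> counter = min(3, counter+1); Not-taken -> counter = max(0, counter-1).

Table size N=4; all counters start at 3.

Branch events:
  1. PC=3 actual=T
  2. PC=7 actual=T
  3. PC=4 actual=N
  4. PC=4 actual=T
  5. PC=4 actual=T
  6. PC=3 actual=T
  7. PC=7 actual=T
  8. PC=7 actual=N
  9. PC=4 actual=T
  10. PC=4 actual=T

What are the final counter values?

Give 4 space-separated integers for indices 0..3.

Ev 1: PC=3 idx=3 pred=T actual=T -> ctr[3]=3
Ev 2: PC=7 idx=3 pred=T actual=T -> ctr[3]=3
Ev 3: PC=4 idx=0 pred=T actual=N -> ctr[0]=2
Ev 4: PC=4 idx=0 pred=T actual=T -> ctr[0]=3
Ev 5: PC=4 idx=0 pred=T actual=T -> ctr[0]=3
Ev 6: PC=3 idx=3 pred=T actual=T -> ctr[3]=3
Ev 7: PC=7 idx=3 pred=T actual=T -> ctr[3]=3
Ev 8: PC=7 idx=3 pred=T actual=N -> ctr[3]=2
Ev 9: PC=4 idx=0 pred=T actual=T -> ctr[0]=3
Ev 10: PC=4 idx=0 pred=T actual=T -> ctr[0]=3

Answer: 3 3 3 2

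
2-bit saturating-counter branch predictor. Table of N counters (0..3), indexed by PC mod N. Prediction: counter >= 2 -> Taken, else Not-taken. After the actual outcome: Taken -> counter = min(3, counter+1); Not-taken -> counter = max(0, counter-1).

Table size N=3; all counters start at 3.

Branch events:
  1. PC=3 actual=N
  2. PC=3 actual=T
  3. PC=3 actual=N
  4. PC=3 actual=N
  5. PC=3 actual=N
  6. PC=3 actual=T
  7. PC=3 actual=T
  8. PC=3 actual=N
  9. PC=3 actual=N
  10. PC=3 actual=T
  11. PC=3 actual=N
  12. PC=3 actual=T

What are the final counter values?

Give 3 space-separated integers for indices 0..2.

Ev 1: PC=3 idx=0 pred=T actual=N -> ctr[0]=2
Ev 2: PC=3 idx=0 pred=T actual=T -> ctr[0]=3
Ev 3: PC=3 idx=0 pred=T actual=N -> ctr[0]=2
Ev 4: PC=3 idx=0 pred=T actual=N -> ctr[0]=1
Ev 5: PC=3 idx=0 pred=N actual=N -> ctr[0]=0
Ev 6: PC=3 idx=0 pred=N actual=T -> ctr[0]=1
Ev 7: PC=3 idx=0 pred=N actual=T -> ctr[0]=2
Ev 8: PC=3 idx=0 pred=T actual=N -> ctr[0]=1
Ev 9: PC=3 idx=0 pred=N actual=N -> ctr[0]=0
Ev 10: PC=3 idx=0 pred=N actual=T -> ctr[0]=1
Ev 11: PC=3 idx=0 pred=N actual=N -> ctr[0]=0
Ev 12: PC=3 idx=0 pred=N actual=T -> ctr[0]=1

Answer: 1 3 3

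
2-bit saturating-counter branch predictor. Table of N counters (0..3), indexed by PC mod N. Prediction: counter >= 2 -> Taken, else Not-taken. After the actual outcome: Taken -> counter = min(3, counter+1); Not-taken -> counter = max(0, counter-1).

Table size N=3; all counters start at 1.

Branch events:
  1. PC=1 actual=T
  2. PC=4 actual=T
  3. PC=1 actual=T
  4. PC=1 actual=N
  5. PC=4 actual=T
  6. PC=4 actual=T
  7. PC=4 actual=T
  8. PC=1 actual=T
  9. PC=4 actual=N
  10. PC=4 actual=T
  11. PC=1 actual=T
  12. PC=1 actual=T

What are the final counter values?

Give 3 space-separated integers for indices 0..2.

Answer: 1 3 1

Derivation:
Ev 1: PC=1 idx=1 pred=N actual=T -> ctr[1]=2
Ev 2: PC=4 idx=1 pred=T actual=T -> ctr[1]=3
Ev 3: PC=1 idx=1 pred=T actual=T -> ctr[1]=3
Ev 4: PC=1 idx=1 pred=T actual=N -> ctr[1]=2
Ev 5: PC=4 idx=1 pred=T actual=T -> ctr[1]=3
Ev 6: PC=4 idx=1 pred=T actual=T -> ctr[1]=3
Ev 7: PC=4 idx=1 pred=T actual=T -> ctr[1]=3
Ev 8: PC=1 idx=1 pred=T actual=T -> ctr[1]=3
Ev 9: PC=4 idx=1 pred=T actual=N -> ctr[1]=2
Ev 10: PC=4 idx=1 pred=T actual=T -> ctr[1]=3
Ev 11: PC=1 idx=1 pred=T actual=T -> ctr[1]=3
Ev 12: PC=1 idx=1 pred=T actual=T -> ctr[1]=3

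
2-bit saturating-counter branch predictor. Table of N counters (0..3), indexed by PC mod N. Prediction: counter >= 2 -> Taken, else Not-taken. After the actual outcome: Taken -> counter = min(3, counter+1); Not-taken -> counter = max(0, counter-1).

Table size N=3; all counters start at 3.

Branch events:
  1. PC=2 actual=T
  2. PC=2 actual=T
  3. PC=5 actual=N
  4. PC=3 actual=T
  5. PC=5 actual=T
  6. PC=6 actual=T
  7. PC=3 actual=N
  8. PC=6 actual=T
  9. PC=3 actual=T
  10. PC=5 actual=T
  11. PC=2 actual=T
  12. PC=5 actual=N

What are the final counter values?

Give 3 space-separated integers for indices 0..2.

Ev 1: PC=2 idx=2 pred=T actual=T -> ctr[2]=3
Ev 2: PC=2 idx=2 pred=T actual=T -> ctr[2]=3
Ev 3: PC=5 idx=2 pred=T actual=N -> ctr[2]=2
Ev 4: PC=3 idx=0 pred=T actual=T -> ctr[0]=3
Ev 5: PC=5 idx=2 pred=T actual=T -> ctr[2]=3
Ev 6: PC=6 idx=0 pred=T actual=T -> ctr[0]=3
Ev 7: PC=3 idx=0 pred=T actual=N -> ctr[0]=2
Ev 8: PC=6 idx=0 pred=T actual=T -> ctr[0]=3
Ev 9: PC=3 idx=0 pred=T actual=T -> ctr[0]=3
Ev 10: PC=5 idx=2 pred=T actual=T -> ctr[2]=3
Ev 11: PC=2 idx=2 pred=T actual=T -> ctr[2]=3
Ev 12: PC=5 idx=2 pred=T actual=N -> ctr[2]=2

Answer: 3 3 2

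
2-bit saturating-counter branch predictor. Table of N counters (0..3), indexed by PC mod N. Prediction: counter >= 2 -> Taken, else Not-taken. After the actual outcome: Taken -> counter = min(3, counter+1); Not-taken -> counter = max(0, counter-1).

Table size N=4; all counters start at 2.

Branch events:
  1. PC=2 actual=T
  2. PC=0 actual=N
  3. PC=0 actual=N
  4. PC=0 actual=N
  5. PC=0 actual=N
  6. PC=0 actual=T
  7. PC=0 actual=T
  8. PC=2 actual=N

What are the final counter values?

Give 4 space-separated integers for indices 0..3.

Answer: 2 2 2 2

Derivation:
Ev 1: PC=2 idx=2 pred=T actual=T -> ctr[2]=3
Ev 2: PC=0 idx=0 pred=T actual=N -> ctr[0]=1
Ev 3: PC=0 idx=0 pred=N actual=N -> ctr[0]=0
Ev 4: PC=0 idx=0 pred=N actual=N -> ctr[0]=0
Ev 5: PC=0 idx=0 pred=N actual=N -> ctr[0]=0
Ev 6: PC=0 idx=0 pred=N actual=T -> ctr[0]=1
Ev 7: PC=0 idx=0 pred=N actual=T -> ctr[0]=2
Ev 8: PC=2 idx=2 pred=T actual=N -> ctr[2]=2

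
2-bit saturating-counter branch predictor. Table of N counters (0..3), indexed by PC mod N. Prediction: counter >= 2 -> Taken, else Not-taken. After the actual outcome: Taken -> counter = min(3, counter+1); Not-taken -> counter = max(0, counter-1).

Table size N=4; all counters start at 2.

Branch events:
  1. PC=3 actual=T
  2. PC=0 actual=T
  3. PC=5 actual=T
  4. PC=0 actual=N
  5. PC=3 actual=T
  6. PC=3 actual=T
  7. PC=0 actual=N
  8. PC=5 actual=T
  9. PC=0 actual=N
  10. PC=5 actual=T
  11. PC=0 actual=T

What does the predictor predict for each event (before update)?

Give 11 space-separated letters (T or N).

Answer: T T T T T T T T N T N

Derivation:
Ev 1: PC=3 idx=3 pred=T actual=T -> ctr[3]=3
Ev 2: PC=0 idx=0 pred=T actual=T -> ctr[0]=3
Ev 3: PC=5 idx=1 pred=T actual=T -> ctr[1]=3
Ev 4: PC=0 idx=0 pred=T actual=N -> ctr[0]=2
Ev 5: PC=3 idx=3 pred=T actual=T -> ctr[3]=3
Ev 6: PC=3 idx=3 pred=T actual=T -> ctr[3]=3
Ev 7: PC=0 idx=0 pred=T actual=N -> ctr[0]=1
Ev 8: PC=5 idx=1 pred=T actual=T -> ctr[1]=3
Ev 9: PC=0 idx=0 pred=N actual=N -> ctr[0]=0
Ev 10: PC=5 idx=1 pred=T actual=T -> ctr[1]=3
Ev 11: PC=0 idx=0 pred=N actual=T -> ctr[0]=1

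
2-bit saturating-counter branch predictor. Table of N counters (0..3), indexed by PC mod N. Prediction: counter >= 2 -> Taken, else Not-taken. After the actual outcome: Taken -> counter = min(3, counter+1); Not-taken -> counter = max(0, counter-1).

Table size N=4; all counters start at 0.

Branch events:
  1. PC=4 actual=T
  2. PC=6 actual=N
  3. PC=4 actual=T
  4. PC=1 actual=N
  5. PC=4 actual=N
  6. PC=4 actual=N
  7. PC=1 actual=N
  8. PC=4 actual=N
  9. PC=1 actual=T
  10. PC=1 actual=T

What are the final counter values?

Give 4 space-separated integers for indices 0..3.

Answer: 0 2 0 0

Derivation:
Ev 1: PC=4 idx=0 pred=N actual=T -> ctr[0]=1
Ev 2: PC=6 idx=2 pred=N actual=N -> ctr[2]=0
Ev 3: PC=4 idx=0 pred=N actual=T -> ctr[0]=2
Ev 4: PC=1 idx=1 pred=N actual=N -> ctr[1]=0
Ev 5: PC=4 idx=0 pred=T actual=N -> ctr[0]=1
Ev 6: PC=4 idx=0 pred=N actual=N -> ctr[0]=0
Ev 7: PC=1 idx=1 pred=N actual=N -> ctr[1]=0
Ev 8: PC=4 idx=0 pred=N actual=N -> ctr[0]=0
Ev 9: PC=1 idx=1 pred=N actual=T -> ctr[1]=1
Ev 10: PC=1 idx=1 pred=N actual=T -> ctr[1]=2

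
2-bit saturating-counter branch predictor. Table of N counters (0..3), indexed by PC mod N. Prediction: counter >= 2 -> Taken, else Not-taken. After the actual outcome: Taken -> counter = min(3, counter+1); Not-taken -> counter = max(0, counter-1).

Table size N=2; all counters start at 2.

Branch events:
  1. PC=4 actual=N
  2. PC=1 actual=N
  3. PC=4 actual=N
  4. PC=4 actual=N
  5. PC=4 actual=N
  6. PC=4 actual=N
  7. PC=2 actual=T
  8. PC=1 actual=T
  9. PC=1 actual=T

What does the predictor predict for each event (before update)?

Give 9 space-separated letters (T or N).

Answer: T T N N N N N N T

Derivation:
Ev 1: PC=4 idx=0 pred=T actual=N -> ctr[0]=1
Ev 2: PC=1 idx=1 pred=T actual=N -> ctr[1]=1
Ev 3: PC=4 idx=0 pred=N actual=N -> ctr[0]=0
Ev 4: PC=4 idx=0 pred=N actual=N -> ctr[0]=0
Ev 5: PC=4 idx=0 pred=N actual=N -> ctr[0]=0
Ev 6: PC=4 idx=0 pred=N actual=N -> ctr[0]=0
Ev 7: PC=2 idx=0 pred=N actual=T -> ctr[0]=1
Ev 8: PC=1 idx=1 pred=N actual=T -> ctr[1]=2
Ev 9: PC=1 idx=1 pred=T actual=T -> ctr[1]=3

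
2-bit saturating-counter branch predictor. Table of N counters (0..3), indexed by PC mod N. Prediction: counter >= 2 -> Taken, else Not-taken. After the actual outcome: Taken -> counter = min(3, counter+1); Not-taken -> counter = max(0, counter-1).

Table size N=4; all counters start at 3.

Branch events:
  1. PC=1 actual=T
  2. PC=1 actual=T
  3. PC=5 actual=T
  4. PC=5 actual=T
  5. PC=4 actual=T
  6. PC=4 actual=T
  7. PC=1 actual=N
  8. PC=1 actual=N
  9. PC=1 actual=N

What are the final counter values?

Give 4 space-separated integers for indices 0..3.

Ev 1: PC=1 idx=1 pred=T actual=T -> ctr[1]=3
Ev 2: PC=1 idx=1 pred=T actual=T -> ctr[1]=3
Ev 3: PC=5 idx=1 pred=T actual=T -> ctr[1]=3
Ev 4: PC=5 idx=1 pred=T actual=T -> ctr[1]=3
Ev 5: PC=4 idx=0 pred=T actual=T -> ctr[0]=3
Ev 6: PC=4 idx=0 pred=T actual=T -> ctr[0]=3
Ev 7: PC=1 idx=1 pred=T actual=N -> ctr[1]=2
Ev 8: PC=1 idx=1 pred=T actual=N -> ctr[1]=1
Ev 9: PC=1 idx=1 pred=N actual=N -> ctr[1]=0

Answer: 3 0 3 3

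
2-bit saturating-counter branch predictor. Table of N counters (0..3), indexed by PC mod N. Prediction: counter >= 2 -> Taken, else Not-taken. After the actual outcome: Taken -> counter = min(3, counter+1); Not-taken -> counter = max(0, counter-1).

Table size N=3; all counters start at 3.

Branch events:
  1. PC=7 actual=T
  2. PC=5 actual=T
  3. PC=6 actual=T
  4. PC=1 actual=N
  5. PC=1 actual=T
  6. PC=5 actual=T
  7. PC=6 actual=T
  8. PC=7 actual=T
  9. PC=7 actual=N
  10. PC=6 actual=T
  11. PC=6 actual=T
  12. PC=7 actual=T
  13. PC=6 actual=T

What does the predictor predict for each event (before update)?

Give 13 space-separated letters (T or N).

Ev 1: PC=7 idx=1 pred=T actual=T -> ctr[1]=3
Ev 2: PC=5 idx=2 pred=T actual=T -> ctr[2]=3
Ev 3: PC=6 idx=0 pred=T actual=T -> ctr[0]=3
Ev 4: PC=1 idx=1 pred=T actual=N -> ctr[1]=2
Ev 5: PC=1 idx=1 pred=T actual=T -> ctr[1]=3
Ev 6: PC=5 idx=2 pred=T actual=T -> ctr[2]=3
Ev 7: PC=6 idx=0 pred=T actual=T -> ctr[0]=3
Ev 8: PC=7 idx=1 pred=T actual=T -> ctr[1]=3
Ev 9: PC=7 idx=1 pred=T actual=N -> ctr[1]=2
Ev 10: PC=6 idx=0 pred=T actual=T -> ctr[0]=3
Ev 11: PC=6 idx=0 pred=T actual=T -> ctr[0]=3
Ev 12: PC=7 idx=1 pred=T actual=T -> ctr[1]=3
Ev 13: PC=6 idx=0 pred=T actual=T -> ctr[0]=3

Answer: T T T T T T T T T T T T T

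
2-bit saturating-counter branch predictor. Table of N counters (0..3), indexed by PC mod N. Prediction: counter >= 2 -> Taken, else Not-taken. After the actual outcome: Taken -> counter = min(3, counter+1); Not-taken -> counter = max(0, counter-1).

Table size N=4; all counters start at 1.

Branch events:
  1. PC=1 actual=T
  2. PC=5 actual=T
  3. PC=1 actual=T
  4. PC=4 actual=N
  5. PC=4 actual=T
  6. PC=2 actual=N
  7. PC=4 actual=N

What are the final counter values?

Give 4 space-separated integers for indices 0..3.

Ev 1: PC=1 idx=1 pred=N actual=T -> ctr[1]=2
Ev 2: PC=5 idx=1 pred=T actual=T -> ctr[1]=3
Ev 3: PC=1 idx=1 pred=T actual=T -> ctr[1]=3
Ev 4: PC=4 idx=0 pred=N actual=N -> ctr[0]=0
Ev 5: PC=4 idx=0 pred=N actual=T -> ctr[0]=1
Ev 6: PC=2 idx=2 pred=N actual=N -> ctr[2]=0
Ev 7: PC=4 idx=0 pred=N actual=N -> ctr[0]=0

Answer: 0 3 0 1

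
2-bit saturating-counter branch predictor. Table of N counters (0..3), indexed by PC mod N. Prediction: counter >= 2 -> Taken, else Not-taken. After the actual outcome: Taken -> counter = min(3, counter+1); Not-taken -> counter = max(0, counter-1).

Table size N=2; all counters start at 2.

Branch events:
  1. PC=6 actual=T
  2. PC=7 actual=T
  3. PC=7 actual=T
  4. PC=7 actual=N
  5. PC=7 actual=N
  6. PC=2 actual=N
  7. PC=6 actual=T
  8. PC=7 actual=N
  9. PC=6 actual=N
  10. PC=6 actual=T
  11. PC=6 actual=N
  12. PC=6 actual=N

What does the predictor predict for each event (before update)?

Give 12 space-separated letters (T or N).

Answer: T T T T T T T N T T T T

Derivation:
Ev 1: PC=6 idx=0 pred=T actual=T -> ctr[0]=3
Ev 2: PC=7 idx=1 pred=T actual=T -> ctr[1]=3
Ev 3: PC=7 idx=1 pred=T actual=T -> ctr[1]=3
Ev 4: PC=7 idx=1 pred=T actual=N -> ctr[1]=2
Ev 5: PC=7 idx=1 pred=T actual=N -> ctr[1]=1
Ev 6: PC=2 idx=0 pred=T actual=N -> ctr[0]=2
Ev 7: PC=6 idx=0 pred=T actual=T -> ctr[0]=3
Ev 8: PC=7 idx=1 pred=N actual=N -> ctr[1]=0
Ev 9: PC=6 idx=0 pred=T actual=N -> ctr[0]=2
Ev 10: PC=6 idx=0 pred=T actual=T -> ctr[0]=3
Ev 11: PC=6 idx=0 pred=T actual=N -> ctr[0]=2
Ev 12: PC=6 idx=0 pred=T actual=N -> ctr[0]=1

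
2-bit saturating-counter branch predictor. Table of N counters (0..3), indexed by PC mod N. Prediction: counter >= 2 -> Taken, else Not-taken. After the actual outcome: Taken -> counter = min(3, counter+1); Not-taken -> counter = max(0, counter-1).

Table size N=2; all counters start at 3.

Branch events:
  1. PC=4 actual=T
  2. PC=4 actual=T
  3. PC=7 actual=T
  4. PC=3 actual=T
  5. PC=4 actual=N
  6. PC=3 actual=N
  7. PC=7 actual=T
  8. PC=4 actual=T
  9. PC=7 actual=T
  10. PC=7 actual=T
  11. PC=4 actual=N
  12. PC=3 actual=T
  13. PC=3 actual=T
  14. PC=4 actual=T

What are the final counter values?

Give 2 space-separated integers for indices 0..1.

Ev 1: PC=4 idx=0 pred=T actual=T -> ctr[0]=3
Ev 2: PC=4 idx=0 pred=T actual=T -> ctr[0]=3
Ev 3: PC=7 idx=1 pred=T actual=T -> ctr[1]=3
Ev 4: PC=3 idx=1 pred=T actual=T -> ctr[1]=3
Ev 5: PC=4 idx=0 pred=T actual=N -> ctr[0]=2
Ev 6: PC=3 idx=1 pred=T actual=N -> ctr[1]=2
Ev 7: PC=7 idx=1 pred=T actual=T -> ctr[1]=3
Ev 8: PC=4 idx=0 pred=T actual=T -> ctr[0]=3
Ev 9: PC=7 idx=1 pred=T actual=T -> ctr[1]=3
Ev 10: PC=7 idx=1 pred=T actual=T -> ctr[1]=3
Ev 11: PC=4 idx=0 pred=T actual=N -> ctr[0]=2
Ev 12: PC=3 idx=1 pred=T actual=T -> ctr[1]=3
Ev 13: PC=3 idx=1 pred=T actual=T -> ctr[1]=3
Ev 14: PC=4 idx=0 pred=T actual=T -> ctr[0]=3

Answer: 3 3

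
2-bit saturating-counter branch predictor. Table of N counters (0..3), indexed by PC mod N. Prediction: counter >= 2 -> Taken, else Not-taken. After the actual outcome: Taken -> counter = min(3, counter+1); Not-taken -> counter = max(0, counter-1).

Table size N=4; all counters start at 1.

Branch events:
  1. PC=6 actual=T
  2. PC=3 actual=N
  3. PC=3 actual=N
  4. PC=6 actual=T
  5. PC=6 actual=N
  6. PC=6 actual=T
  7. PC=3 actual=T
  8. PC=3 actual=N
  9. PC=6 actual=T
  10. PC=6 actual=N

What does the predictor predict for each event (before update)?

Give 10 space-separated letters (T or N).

Ev 1: PC=6 idx=2 pred=N actual=T -> ctr[2]=2
Ev 2: PC=3 idx=3 pred=N actual=N -> ctr[3]=0
Ev 3: PC=3 idx=3 pred=N actual=N -> ctr[3]=0
Ev 4: PC=6 idx=2 pred=T actual=T -> ctr[2]=3
Ev 5: PC=6 idx=2 pred=T actual=N -> ctr[2]=2
Ev 6: PC=6 idx=2 pred=T actual=T -> ctr[2]=3
Ev 7: PC=3 idx=3 pred=N actual=T -> ctr[3]=1
Ev 8: PC=3 idx=3 pred=N actual=N -> ctr[3]=0
Ev 9: PC=6 idx=2 pred=T actual=T -> ctr[2]=3
Ev 10: PC=6 idx=2 pred=T actual=N -> ctr[2]=2

Answer: N N N T T T N N T T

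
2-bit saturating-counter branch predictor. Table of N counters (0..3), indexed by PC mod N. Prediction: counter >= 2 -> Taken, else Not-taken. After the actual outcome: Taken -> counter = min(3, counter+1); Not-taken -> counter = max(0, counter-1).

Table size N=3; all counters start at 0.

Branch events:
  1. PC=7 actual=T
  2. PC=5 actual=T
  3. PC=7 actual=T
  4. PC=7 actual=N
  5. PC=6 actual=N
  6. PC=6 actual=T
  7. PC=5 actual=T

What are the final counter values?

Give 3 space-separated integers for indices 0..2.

Ev 1: PC=7 idx=1 pred=N actual=T -> ctr[1]=1
Ev 2: PC=5 idx=2 pred=N actual=T -> ctr[2]=1
Ev 3: PC=7 idx=1 pred=N actual=T -> ctr[1]=2
Ev 4: PC=7 idx=1 pred=T actual=N -> ctr[1]=1
Ev 5: PC=6 idx=0 pred=N actual=N -> ctr[0]=0
Ev 6: PC=6 idx=0 pred=N actual=T -> ctr[0]=1
Ev 7: PC=5 idx=2 pred=N actual=T -> ctr[2]=2

Answer: 1 1 2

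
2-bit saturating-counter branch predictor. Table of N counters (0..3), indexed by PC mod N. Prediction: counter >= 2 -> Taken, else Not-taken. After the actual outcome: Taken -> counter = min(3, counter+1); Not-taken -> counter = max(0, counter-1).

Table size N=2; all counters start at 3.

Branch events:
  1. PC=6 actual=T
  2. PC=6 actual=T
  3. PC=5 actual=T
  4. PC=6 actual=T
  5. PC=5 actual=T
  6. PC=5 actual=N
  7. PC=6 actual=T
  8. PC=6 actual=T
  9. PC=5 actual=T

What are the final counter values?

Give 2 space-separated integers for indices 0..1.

Ev 1: PC=6 idx=0 pred=T actual=T -> ctr[0]=3
Ev 2: PC=6 idx=0 pred=T actual=T -> ctr[0]=3
Ev 3: PC=5 idx=1 pred=T actual=T -> ctr[1]=3
Ev 4: PC=6 idx=0 pred=T actual=T -> ctr[0]=3
Ev 5: PC=5 idx=1 pred=T actual=T -> ctr[1]=3
Ev 6: PC=5 idx=1 pred=T actual=N -> ctr[1]=2
Ev 7: PC=6 idx=0 pred=T actual=T -> ctr[0]=3
Ev 8: PC=6 idx=0 pred=T actual=T -> ctr[0]=3
Ev 9: PC=5 idx=1 pred=T actual=T -> ctr[1]=3

Answer: 3 3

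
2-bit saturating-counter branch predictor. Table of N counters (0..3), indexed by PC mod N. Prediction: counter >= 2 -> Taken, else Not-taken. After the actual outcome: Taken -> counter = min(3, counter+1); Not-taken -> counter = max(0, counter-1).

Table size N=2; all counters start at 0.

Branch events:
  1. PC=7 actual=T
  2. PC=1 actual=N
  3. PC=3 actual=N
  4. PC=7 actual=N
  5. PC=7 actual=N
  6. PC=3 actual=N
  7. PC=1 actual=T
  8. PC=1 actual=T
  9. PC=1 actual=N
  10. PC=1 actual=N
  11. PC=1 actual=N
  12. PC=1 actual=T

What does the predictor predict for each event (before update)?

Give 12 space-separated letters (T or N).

Answer: N N N N N N N N T N N N

Derivation:
Ev 1: PC=7 idx=1 pred=N actual=T -> ctr[1]=1
Ev 2: PC=1 idx=1 pred=N actual=N -> ctr[1]=0
Ev 3: PC=3 idx=1 pred=N actual=N -> ctr[1]=0
Ev 4: PC=7 idx=1 pred=N actual=N -> ctr[1]=0
Ev 5: PC=7 idx=1 pred=N actual=N -> ctr[1]=0
Ev 6: PC=3 idx=1 pred=N actual=N -> ctr[1]=0
Ev 7: PC=1 idx=1 pred=N actual=T -> ctr[1]=1
Ev 8: PC=1 idx=1 pred=N actual=T -> ctr[1]=2
Ev 9: PC=1 idx=1 pred=T actual=N -> ctr[1]=1
Ev 10: PC=1 idx=1 pred=N actual=N -> ctr[1]=0
Ev 11: PC=1 idx=1 pred=N actual=N -> ctr[1]=0
Ev 12: PC=1 idx=1 pred=N actual=T -> ctr[1]=1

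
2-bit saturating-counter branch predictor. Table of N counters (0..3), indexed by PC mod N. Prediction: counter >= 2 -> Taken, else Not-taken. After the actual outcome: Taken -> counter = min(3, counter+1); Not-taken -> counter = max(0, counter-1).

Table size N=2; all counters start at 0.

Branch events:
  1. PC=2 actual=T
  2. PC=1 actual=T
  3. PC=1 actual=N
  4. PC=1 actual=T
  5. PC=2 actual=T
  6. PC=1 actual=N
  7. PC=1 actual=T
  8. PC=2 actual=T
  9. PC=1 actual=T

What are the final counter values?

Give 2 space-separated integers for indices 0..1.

Answer: 3 2

Derivation:
Ev 1: PC=2 idx=0 pred=N actual=T -> ctr[0]=1
Ev 2: PC=1 idx=1 pred=N actual=T -> ctr[1]=1
Ev 3: PC=1 idx=1 pred=N actual=N -> ctr[1]=0
Ev 4: PC=1 idx=1 pred=N actual=T -> ctr[1]=1
Ev 5: PC=2 idx=0 pred=N actual=T -> ctr[0]=2
Ev 6: PC=1 idx=1 pred=N actual=N -> ctr[1]=0
Ev 7: PC=1 idx=1 pred=N actual=T -> ctr[1]=1
Ev 8: PC=2 idx=0 pred=T actual=T -> ctr[0]=3
Ev 9: PC=1 idx=1 pred=N actual=T -> ctr[1]=2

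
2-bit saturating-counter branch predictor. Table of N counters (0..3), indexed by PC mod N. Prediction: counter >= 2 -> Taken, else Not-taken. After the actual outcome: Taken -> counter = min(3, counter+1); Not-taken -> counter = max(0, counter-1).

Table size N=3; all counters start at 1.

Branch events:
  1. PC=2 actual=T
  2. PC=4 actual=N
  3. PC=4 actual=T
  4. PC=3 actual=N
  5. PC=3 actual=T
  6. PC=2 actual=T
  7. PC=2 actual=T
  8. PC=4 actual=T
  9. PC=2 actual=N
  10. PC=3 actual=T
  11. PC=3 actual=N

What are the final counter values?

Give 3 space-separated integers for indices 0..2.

Ev 1: PC=2 idx=2 pred=N actual=T -> ctr[2]=2
Ev 2: PC=4 idx=1 pred=N actual=N -> ctr[1]=0
Ev 3: PC=4 idx=1 pred=N actual=T -> ctr[1]=1
Ev 4: PC=3 idx=0 pred=N actual=N -> ctr[0]=0
Ev 5: PC=3 idx=0 pred=N actual=T -> ctr[0]=1
Ev 6: PC=2 idx=2 pred=T actual=T -> ctr[2]=3
Ev 7: PC=2 idx=2 pred=T actual=T -> ctr[2]=3
Ev 8: PC=4 idx=1 pred=N actual=T -> ctr[1]=2
Ev 9: PC=2 idx=2 pred=T actual=N -> ctr[2]=2
Ev 10: PC=3 idx=0 pred=N actual=T -> ctr[0]=2
Ev 11: PC=3 idx=0 pred=T actual=N -> ctr[0]=1

Answer: 1 2 2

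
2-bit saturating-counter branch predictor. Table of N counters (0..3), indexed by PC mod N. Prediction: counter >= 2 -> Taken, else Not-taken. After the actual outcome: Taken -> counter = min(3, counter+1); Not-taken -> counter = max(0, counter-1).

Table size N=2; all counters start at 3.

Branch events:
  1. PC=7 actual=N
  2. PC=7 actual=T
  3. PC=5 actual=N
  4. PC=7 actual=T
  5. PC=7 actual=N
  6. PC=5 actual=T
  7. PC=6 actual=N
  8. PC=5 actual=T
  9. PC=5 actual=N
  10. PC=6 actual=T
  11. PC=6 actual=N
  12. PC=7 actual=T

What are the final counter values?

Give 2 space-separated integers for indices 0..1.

Answer: 2 3

Derivation:
Ev 1: PC=7 idx=1 pred=T actual=N -> ctr[1]=2
Ev 2: PC=7 idx=1 pred=T actual=T -> ctr[1]=3
Ev 3: PC=5 idx=1 pred=T actual=N -> ctr[1]=2
Ev 4: PC=7 idx=1 pred=T actual=T -> ctr[1]=3
Ev 5: PC=7 idx=1 pred=T actual=N -> ctr[1]=2
Ev 6: PC=5 idx=1 pred=T actual=T -> ctr[1]=3
Ev 7: PC=6 idx=0 pred=T actual=N -> ctr[0]=2
Ev 8: PC=5 idx=1 pred=T actual=T -> ctr[1]=3
Ev 9: PC=5 idx=1 pred=T actual=N -> ctr[1]=2
Ev 10: PC=6 idx=0 pred=T actual=T -> ctr[0]=3
Ev 11: PC=6 idx=0 pred=T actual=N -> ctr[0]=2
Ev 12: PC=7 idx=1 pred=T actual=T -> ctr[1]=3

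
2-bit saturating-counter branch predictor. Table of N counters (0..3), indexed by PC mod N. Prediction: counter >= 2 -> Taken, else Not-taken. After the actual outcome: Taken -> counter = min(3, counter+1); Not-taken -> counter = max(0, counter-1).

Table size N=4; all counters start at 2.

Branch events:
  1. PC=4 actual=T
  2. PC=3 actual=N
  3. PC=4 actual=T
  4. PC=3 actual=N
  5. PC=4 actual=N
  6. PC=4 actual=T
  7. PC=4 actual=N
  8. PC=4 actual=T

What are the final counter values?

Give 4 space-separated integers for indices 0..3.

Answer: 3 2 2 0

Derivation:
Ev 1: PC=4 idx=0 pred=T actual=T -> ctr[0]=3
Ev 2: PC=3 idx=3 pred=T actual=N -> ctr[3]=1
Ev 3: PC=4 idx=0 pred=T actual=T -> ctr[0]=3
Ev 4: PC=3 idx=3 pred=N actual=N -> ctr[3]=0
Ev 5: PC=4 idx=0 pred=T actual=N -> ctr[0]=2
Ev 6: PC=4 idx=0 pred=T actual=T -> ctr[0]=3
Ev 7: PC=4 idx=0 pred=T actual=N -> ctr[0]=2
Ev 8: PC=4 idx=0 pred=T actual=T -> ctr[0]=3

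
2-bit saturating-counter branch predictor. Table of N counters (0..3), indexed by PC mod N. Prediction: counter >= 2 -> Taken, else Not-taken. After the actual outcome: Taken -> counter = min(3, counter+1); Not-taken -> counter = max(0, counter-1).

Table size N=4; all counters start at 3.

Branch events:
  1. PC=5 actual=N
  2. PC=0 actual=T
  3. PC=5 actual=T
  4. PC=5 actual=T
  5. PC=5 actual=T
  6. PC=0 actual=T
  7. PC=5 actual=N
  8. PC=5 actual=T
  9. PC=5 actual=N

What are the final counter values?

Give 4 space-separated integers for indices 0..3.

Answer: 3 2 3 3

Derivation:
Ev 1: PC=5 idx=1 pred=T actual=N -> ctr[1]=2
Ev 2: PC=0 idx=0 pred=T actual=T -> ctr[0]=3
Ev 3: PC=5 idx=1 pred=T actual=T -> ctr[1]=3
Ev 4: PC=5 idx=1 pred=T actual=T -> ctr[1]=3
Ev 5: PC=5 idx=1 pred=T actual=T -> ctr[1]=3
Ev 6: PC=0 idx=0 pred=T actual=T -> ctr[0]=3
Ev 7: PC=5 idx=1 pred=T actual=N -> ctr[1]=2
Ev 8: PC=5 idx=1 pred=T actual=T -> ctr[1]=3
Ev 9: PC=5 idx=1 pred=T actual=N -> ctr[1]=2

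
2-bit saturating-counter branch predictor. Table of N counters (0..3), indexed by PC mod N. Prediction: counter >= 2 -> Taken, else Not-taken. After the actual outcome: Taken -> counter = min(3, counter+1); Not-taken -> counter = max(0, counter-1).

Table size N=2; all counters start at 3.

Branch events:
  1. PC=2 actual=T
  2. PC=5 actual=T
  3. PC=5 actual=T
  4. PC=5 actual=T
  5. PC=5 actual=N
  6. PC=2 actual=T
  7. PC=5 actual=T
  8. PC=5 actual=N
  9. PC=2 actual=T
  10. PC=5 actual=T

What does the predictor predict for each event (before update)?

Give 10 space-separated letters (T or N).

Answer: T T T T T T T T T T

Derivation:
Ev 1: PC=2 idx=0 pred=T actual=T -> ctr[0]=3
Ev 2: PC=5 idx=1 pred=T actual=T -> ctr[1]=3
Ev 3: PC=5 idx=1 pred=T actual=T -> ctr[1]=3
Ev 4: PC=5 idx=1 pred=T actual=T -> ctr[1]=3
Ev 5: PC=5 idx=1 pred=T actual=N -> ctr[1]=2
Ev 6: PC=2 idx=0 pred=T actual=T -> ctr[0]=3
Ev 7: PC=5 idx=1 pred=T actual=T -> ctr[1]=3
Ev 8: PC=5 idx=1 pred=T actual=N -> ctr[1]=2
Ev 9: PC=2 idx=0 pred=T actual=T -> ctr[0]=3
Ev 10: PC=5 idx=1 pred=T actual=T -> ctr[1]=3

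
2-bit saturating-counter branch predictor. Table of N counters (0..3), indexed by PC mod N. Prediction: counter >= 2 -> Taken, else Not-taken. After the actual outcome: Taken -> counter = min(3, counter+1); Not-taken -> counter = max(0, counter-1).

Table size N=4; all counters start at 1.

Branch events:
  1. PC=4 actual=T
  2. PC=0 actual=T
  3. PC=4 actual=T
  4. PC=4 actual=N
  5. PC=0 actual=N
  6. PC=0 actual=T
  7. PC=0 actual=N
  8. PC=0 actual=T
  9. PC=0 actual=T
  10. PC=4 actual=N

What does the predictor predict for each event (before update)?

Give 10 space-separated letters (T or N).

Ev 1: PC=4 idx=0 pred=N actual=T -> ctr[0]=2
Ev 2: PC=0 idx=0 pred=T actual=T -> ctr[0]=3
Ev 3: PC=4 idx=0 pred=T actual=T -> ctr[0]=3
Ev 4: PC=4 idx=0 pred=T actual=N -> ctr[0]=2
Ev 5: PC=0 idx=0 pred=T actual=N -> ctr[0]=1
Ev 6: PC=0 idx=0 pred=N actual=T -> ctr[0]=2
Ev 7: PC=0 idx=0 pred=T actual=N -> ctr[0]=1
Ev 8: PC=0 idx=0 pred=N actual=T -> ctr[0]=2
Ev 9: PC=0 idx=0 pred=T actual=T -> ctr[0]=3
Ev 10: PC=4 idx=0 pred=T actual=N -> ctr[0]=2

Answer: N T T T T N T N T T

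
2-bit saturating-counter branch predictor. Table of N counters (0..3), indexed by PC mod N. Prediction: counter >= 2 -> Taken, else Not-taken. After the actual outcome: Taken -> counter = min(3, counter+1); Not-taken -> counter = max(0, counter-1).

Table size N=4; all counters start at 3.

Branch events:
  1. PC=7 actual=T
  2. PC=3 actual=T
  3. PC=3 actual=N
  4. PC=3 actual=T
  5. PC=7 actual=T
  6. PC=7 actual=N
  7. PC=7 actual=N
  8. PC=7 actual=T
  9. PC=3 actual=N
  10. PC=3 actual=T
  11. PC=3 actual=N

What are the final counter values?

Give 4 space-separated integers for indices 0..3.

Ev 1: PC=7 idx=3 pred=T actual=T -> ctr[3]=3
Ev 2: PC=3 idx=3 pred=T actual=T -> ctr[3]=3
Ev 3: PC=3 idx=3 pred=T actual=N -> ctr[3]=2
Ev 4: PC=3 idx=3 pred=T actual=T -> ctr[3]=3
Ev 5: PC=7 idx=3 pred=T actual=T -> ctr[3]=3
Ev 6: PC=7 idx=3 pred=T actual=N -> ctr[3]=2
Ev 7: PC=7 idx=3 pred=T actual=N -> ctr[3]=1
Ev 8: PC=7 idx=3 pred=N actual=T -> ctr[3]=2
Ev 9: PC=3 idx=3 pred=T actual=N -> ctr[3]=1
Ev 10: PC=3 idx=3 pred=N actual=T -> ctr[3]=2
Ev 11: PC=3 idx=3 pred=T actual=N -> ctr[3]=1

Answer: 3 3 3 1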